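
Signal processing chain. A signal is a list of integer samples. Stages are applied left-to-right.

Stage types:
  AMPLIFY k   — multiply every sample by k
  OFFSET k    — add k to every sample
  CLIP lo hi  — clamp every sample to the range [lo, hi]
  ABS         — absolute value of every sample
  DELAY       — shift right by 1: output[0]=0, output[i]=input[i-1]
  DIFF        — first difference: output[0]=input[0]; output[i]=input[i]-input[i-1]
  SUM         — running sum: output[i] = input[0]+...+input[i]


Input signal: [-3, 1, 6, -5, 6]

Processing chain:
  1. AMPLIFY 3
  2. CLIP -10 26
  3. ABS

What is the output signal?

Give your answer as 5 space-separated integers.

Input: [-3, 1, 6, -5, 6]
Stage 1 (AMPLIFY 3): -3*3=-9, 1*3=3, 6*3=18, -5*3=-15, 6*3=18 -> [-9, 3, 18, -15, 18]
Stage 2 (CLIP -10 26): clip(-9,-10,26)=-9, clip(3,-10,26)=3, clip(18,-10,26)=18, clip(-15,-10,26)=-10, clip(18,-10,26)=18 -> [-9, 3, 18, -10, 18]
Stage 3 (ABS): |-9|=9, |3|=3, |18|=18, |-10|=10, |18|=18 -> [9, 3, 18, 10, 18]

Answer: 9 3 18 10 18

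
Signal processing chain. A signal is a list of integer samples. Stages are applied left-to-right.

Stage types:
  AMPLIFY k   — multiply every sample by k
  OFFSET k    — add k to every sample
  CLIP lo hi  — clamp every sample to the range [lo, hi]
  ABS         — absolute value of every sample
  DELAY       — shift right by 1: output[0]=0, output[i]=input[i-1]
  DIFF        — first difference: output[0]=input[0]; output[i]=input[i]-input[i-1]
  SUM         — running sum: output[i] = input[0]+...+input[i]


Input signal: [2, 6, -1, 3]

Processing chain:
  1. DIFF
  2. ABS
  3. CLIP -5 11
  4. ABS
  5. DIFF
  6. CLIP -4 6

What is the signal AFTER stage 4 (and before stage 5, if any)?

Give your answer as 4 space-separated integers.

Input: [2, 6, -1, 3]
Stage 1 (DIFF): s[0]=2, 6-2=4, -1-6=-7, 3--1=4 -> [2, 4, -7, 4]
Stage 2 (ABS): |2|=2, |4|=4, |-7|=7, |4|=4 -> [2, 4, 7, 4]
Stage 3 (CLIP -5 11): clip(2,-5,11)=2, clip(4,-5,11)=4, clip(7,-5,11)=7, clip(4,-5,11)=4 -> [2, 4, 7, 4]
Stage 4 (ABS): |2|=2, |4|=4, |7|=7, |4|=4 -> [2, 4, 7, 4]

Answer: 2 4 7 4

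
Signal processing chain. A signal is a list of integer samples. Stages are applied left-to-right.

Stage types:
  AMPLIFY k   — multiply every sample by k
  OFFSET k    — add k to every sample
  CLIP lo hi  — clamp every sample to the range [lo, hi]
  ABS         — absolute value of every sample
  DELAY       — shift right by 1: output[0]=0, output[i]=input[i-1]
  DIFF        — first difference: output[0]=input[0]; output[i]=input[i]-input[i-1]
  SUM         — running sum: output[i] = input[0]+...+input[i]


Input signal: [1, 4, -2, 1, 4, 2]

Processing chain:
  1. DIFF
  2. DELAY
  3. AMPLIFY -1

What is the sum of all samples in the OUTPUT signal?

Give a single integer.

Answer: -4

Derivation:
Input: [1, 4, -2, 1, 4, 2]
Stage 1 (DIFF): s[0]=1, 4-1=3, -2-4=-6, 1--2=3, 4-1=3, 2-4=-2 -> [1, 3, -6, 3, 3, -2]
Stage 2 (DELAY): [0, 1, 3, -6, 3, 3] = [0, 1, 3, -6, 3, 3] -> [0, 1, 3, -6, 3, 3]
Stage 3 (AMPLIFY -1): 0*-1=0, 1*-1=-1, 3*-1=-3, -6*-1=6, 3*-1=-3, 3*-1=-3 -> [0, -1, -3, 6, -3, -3]
Output sum: -4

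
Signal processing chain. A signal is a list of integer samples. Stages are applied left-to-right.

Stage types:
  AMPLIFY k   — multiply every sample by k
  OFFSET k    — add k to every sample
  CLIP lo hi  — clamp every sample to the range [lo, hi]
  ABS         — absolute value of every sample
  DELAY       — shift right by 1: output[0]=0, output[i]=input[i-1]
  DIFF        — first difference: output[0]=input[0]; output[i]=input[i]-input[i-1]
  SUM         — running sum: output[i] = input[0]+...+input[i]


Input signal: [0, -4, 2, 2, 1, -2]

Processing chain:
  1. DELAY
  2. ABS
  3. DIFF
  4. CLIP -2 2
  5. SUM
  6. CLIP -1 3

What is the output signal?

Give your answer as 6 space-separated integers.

Answer: 0 0 2 0 0 -1

Derivation:
Input: [0, -4, 2, 2, 1, -2]
Stage 1 (DELAY): [0, 0, -4, 2, 2, 1] = [0, 0, -4, 2, 2, 1] -> [0, 0, -4, 2, 2, 1]
Stage 2 (ABS): |0|=0, |0|=0, |-4|=4, |2|=2, |2|=2, |1|=1 -> [0, 0, 4, 2, 2, 1]
Stage 3 (DIFF): s[0]=0, 0-0=0, 4-0=4, 2-4=-2, 2-2=0, 1-2=-1 -> [0, 0, 4, -2, 0, -1]
Stage 4 (CLIP -2 2): clip(0,-2,2)=0, clip(0,-2,2)=0, clip(4,-2,2)=2, clip(-2,-2,2)=-2, clip(0,-2,2)=0, clip(-1,-2,2)=-1 -> [0, 0, 2, -2, 0, -1]
Stage 5 (SUM): sum[0..0]=0, sum[0..1]=0, sum[0..2]=2, sum[0..3]=0, sum[0..4]=0, sum[0..5]=-1 -> [0, 0, 2, 0, 0, -1]
Stage 6 (CLIP -1 3): clip(0,-1,3)=0, clip(0,-1,3)=0, clip(2,-1,3)=2, clip(0,-1,3)=0, clip(0,-1,3)=0, clip(-1,-1,3)=-1 -> [0, 0, 2, 0, 0, -1]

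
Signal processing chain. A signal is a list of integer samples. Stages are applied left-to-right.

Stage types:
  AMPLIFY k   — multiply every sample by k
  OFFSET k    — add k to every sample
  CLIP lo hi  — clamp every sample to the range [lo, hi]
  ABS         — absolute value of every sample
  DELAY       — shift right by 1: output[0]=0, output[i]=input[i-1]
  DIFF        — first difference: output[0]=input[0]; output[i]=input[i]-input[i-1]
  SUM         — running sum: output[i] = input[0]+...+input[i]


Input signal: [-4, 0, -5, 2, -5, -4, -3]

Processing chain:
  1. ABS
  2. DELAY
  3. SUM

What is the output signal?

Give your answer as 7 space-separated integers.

Input: [-4, 0, -5, 2, -5, -4, -3]
Stage 1 (ABS): |-4|=4, |0|=0, |-5|=5, |2|=2, |-5|=5, |-4|=4, |-3|=3 -> [4, 0, 5, 2, 5, 4, 3]
Stage 2 (DELAY): [0, 4, 0, 5, 2, 5, 4] = [0, 4, 0, 5, 2, 5, 4] -> [0, 4, 0, 5, 2, 5, 4]
Stage 3 (SUM): sum[0..0]=0, sum[0..1]=4, sum[0..2]=4, sum[0..3]=9, sum[0..4]=11, sum[0..5]=16, sum[0..6]=20 -> [0, 4, 4, 9, 11, 16, 20]

Answer: 0 4 4 9 11 16 20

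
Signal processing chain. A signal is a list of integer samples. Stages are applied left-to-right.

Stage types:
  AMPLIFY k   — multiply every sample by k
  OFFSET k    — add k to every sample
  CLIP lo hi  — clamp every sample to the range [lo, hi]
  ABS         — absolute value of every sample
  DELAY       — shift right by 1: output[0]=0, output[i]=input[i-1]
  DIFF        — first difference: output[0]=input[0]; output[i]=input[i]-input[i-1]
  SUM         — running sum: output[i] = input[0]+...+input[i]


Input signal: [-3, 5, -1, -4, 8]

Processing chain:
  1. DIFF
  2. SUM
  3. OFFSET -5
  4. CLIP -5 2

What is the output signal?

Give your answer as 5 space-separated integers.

Input: [-3, 5, -1, -4, 8]
Stage 1 (DIFF): s[0]=-3, 5--3=8, -1-5=-6, -4--1=-3, 8--4=12 -> [-3, 8, -6, -3, 12]
Stage 2 (SUM): sum[0..0]=-3, sum[0..1]=5, sum[0..2]=-1, sum[0..3]=-4, sum[0..4]=8 -> [-3, 5, -1, -4, 8]
Stage 3 (OFFSET -5): -3+-5=-8, 5+-5=0, -1+-5=-6, -4+-5=-9, 8+-5=3 -> [-8, 0, -6, -9, 3]
Stage 4 (CLIP -5 2): clip(-8,-5,2)=-5, clip(0,-5,2)=0, clip(-6,-5,2)=-5, clip(-9,-5,2)=-5, clip(3,-5,2)=2 -> [-5, 0, -5, -5, 2]

Answer: -5 0 -5 -5 2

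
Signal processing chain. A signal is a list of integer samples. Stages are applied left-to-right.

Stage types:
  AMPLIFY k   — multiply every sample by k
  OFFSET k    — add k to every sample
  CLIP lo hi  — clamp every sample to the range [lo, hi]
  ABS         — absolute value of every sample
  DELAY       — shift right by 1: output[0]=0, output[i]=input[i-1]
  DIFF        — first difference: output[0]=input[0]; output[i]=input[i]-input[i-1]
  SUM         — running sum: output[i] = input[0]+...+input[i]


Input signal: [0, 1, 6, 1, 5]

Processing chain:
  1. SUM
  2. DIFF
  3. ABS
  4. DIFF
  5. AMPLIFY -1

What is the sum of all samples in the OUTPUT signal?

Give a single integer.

Input: [0, 1, 6, 1, 5]
Stage 1 (SUM): sum[0..0]=0, sum[0..1]=1, sum[0..2]=7, sum[0..3]=8, sum[0..4]=13 -> [0, 1, 7, 8, 13]
Stage 2 (DIFF): s[0]=0, 1-0=1, 7-1=6, 8-7=1, 13-8=5 -> [0, 1, 6, 1, 5]
Stage 3 (ABS): |0|=0, |1|=1, |6|=6, |1|=1, |5|=5 -> [0, 1, 6, 1, 5]
Stage 4 (DIFF): s[0]=0, 1-0=1, 6-1=5, 1-6=-5, 5-1=4 -> [0, 1, 5, -5, 4]
Stage 5 (AMPLIFY -1): 0*-1=0, 1*-1=-1, 5*-1=-5, -5*-1=5, 4*-1=-4 -> [0, -1, -5, 5, -4]
Output sum: -5

Answer: -5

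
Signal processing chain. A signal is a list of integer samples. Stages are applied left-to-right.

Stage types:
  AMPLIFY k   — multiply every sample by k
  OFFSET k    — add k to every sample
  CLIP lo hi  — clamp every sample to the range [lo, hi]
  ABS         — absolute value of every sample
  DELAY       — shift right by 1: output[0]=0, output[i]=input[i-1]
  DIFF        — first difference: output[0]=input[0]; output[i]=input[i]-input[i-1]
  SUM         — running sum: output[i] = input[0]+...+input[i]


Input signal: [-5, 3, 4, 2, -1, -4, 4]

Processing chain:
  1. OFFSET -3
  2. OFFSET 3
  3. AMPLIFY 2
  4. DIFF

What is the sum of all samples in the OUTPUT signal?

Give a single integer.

Answer: 8

Derivation:
Input: [-5, 3, 4, 2, -1, -4, 4]
Stage 1 (OFFSET -3): -5+-3=-8, 3+-3=0, 4+-3=1, 2+-3=-1, -1+-3=-4, -4+-3=-7, 4+-3=1 -> [-8, 0, 1, -1, -4, -7, 1]
Stage 2 (OFFSET 3): -8+3=-5, 0+3=3, 1+3=4, -1+3=2, -4+3=-1, -7+3=-4, 1+3=4 -> [-5, 3, 4, 2, -1, -4, 4]
Stage 3 (AMPLIFY 2): -5*2=-10, 3*2=6, 4*2=8, 2*2=4, -1*2=-2, -4*2=-8, 4*2=8 -> [-10, 6, 8, 4, -2, -8, 8]
Stage 4 (DIFF): s[0]=-10, 6--10=16, 8-6=2, 4-8=-4, -2-4=-6, -8--2=-6, 8--8=16 -> [-10, 16, 2, -4, -6, -6, 16]
Output sum: 8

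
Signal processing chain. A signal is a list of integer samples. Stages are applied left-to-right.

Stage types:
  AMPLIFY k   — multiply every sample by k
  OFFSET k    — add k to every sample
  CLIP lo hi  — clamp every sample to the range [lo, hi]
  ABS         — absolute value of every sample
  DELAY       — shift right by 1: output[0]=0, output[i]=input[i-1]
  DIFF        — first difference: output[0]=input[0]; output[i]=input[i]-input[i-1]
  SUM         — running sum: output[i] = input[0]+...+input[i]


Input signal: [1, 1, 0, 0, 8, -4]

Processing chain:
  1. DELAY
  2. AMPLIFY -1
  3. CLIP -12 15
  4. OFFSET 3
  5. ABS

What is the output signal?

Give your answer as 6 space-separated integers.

Input: [1, 1, 0, 0, 8, -4]
Stage 1 (DELAY): [0, 1, 1, 0, 0, 8] = [0, 1, 1, 0, 0, 8] -> [0, 1, 1, 0, 0, 8]
Stage 2 (AMPLIFY -1): 0*-1=0, 1*-1=-1, 1*-1=-1, 0*-1=0, 0*-1=0, 8*-1=-8 -> [0, -1, -1, 0, 0, -8]
Stage 3 (CLIP -12 15): clip(0,-12,15)=0, clip(-1,-12,15)=-1, clip(-1,-12,15)=-1, clip(0,-12,15)=0, clip(0,-12,15)=0, clip(-8,-12,15)=-8 -> [0, -1, -1, 0, 0, -8]
Stage 4 (OFFSET 3): 0+3=3, -1+3=2, -1+3=2, 0+3=3, 0+3=3, -8+3=-5 -> [3, 2, 2, 3, 3, -5]
Stage 5 (ABS): |3|=3, |2|=2, |2|=2, |3|=3, |3|=3, |-5|=5 -> [3, 2, 2, 3, 3, 5]

Answer: 3 2 2 3 3 5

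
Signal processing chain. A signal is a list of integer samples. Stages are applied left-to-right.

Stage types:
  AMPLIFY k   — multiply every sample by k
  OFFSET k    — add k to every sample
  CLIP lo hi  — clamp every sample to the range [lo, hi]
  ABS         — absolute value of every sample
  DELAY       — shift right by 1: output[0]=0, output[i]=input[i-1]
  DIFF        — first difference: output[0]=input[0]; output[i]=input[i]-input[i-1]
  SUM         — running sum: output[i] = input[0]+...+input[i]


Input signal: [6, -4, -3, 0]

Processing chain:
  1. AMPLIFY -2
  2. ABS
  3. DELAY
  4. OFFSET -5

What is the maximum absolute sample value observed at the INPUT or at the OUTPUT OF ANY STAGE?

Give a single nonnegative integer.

Input: [6, -4, -3, 0] (max |s|=6)
Stage 1 (AMPLIFY -2): 6*-2=-12, -4*-2=8, -3*-2=6, 0*-2=0 -> [-12, 8, 6, 0] (max |s|=12)
Stage 2 (ABS): |-12|=12, |8|=8, |6|=6, |0|=0 -> [12, 8, 6, 0] (max |s|=12)
Stage 3 (DELAY): [0, 12, 8, 6] = [0, 12, 8, 6] -> [0, 12, 8, 6] (max |s|=12)
Stage 4 (OFFSET -5): 0+-5=-5, 12+-5=7, 8+-5=3, 6+-5=1 -> [-5, 7, 3, 1] (max |s|=7)
Overall max amplitude: 12

Answer: 12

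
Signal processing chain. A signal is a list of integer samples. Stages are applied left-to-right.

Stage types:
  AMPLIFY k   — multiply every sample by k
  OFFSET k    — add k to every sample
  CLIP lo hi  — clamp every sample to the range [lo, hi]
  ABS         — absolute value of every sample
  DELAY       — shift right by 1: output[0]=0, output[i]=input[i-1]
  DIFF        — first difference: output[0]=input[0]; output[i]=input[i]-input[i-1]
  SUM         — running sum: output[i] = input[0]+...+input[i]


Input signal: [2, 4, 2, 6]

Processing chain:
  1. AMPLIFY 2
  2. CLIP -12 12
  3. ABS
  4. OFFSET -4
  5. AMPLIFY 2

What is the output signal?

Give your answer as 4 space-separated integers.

Answer: 0 8 0 16

Derivation:
Input: [2, 4, 2, 6]
Stage 1 (AMPLIFY 2): 2*2=4, 4*2=8, 2*2=4, 6*2=12 -> [4, 8, 4, 12]
Stage 2 (CLIP -12 12): clip(4,-12,12)=4, clip(8,-12,12)=8, clip(4,-12,12)=4, clip(12,-12,12)=12 -> [4, 8, 4, 12]
Stage 3 (ABS): |4|=4, |8|=8, |4|=4, |12|=12 -> [4, 8, 4, 12]
Stage 4 (OFFSET -4): 4+-4=0, 8+-4=4, 4+-4=0, 12+-4=8 -> [0, 4, 0, 8]
Stage 5 (AMPLIFY 2): 0*2=0, 4*2=8, 0*2=0, 8*2=16 -> [0, 8, 0, 16]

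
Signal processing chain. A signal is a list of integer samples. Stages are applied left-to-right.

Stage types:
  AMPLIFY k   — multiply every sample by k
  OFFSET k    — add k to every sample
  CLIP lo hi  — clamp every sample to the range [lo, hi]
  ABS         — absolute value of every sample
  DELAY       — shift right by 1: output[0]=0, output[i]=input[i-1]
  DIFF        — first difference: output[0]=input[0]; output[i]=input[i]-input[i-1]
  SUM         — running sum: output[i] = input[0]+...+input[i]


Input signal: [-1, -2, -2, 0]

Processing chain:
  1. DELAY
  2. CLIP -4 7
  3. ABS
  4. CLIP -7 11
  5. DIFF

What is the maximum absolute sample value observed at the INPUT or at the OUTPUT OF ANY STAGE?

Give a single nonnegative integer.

Answer: 2

Derivation:
Input: [-1, -2, -2, 0] (max |s|=2)
Stage 1 (DELAY): [0, -1, -2, -2] = [0, -1, -2, -2] -> [0, -1, -2, -2] (max |s|=2)
Stage 2 (CLIP -4 7): clip(0,-4,7)=0, clip(-1,-4,7)=-1, clip(-2,-4,7)=-2, clip(-2,-4,7)=-2 -> [0, -1, -2, -2] (max |s|=2)
Stage 3 (ABS): |0|=0, |-1|=1, |-2|=2, |-2|=2 -> [0, 1, 2, 2] (max |s|=2)
Stage 4 (CLIP -7 11): clip(0,-7,11)=0, clip(1,-7,11)=1, clip(2,-7,11)=2, clip(2,-7,11)=2 -> [0, 1, 2, 2] (max |s|=2)
Stage 5 (DIFF): s[0]=0, 1-0=1, 2-1=1, 2-2=0 -> [0, 1, 1, 0] (max |s|=1)
Overall max amplitude: 2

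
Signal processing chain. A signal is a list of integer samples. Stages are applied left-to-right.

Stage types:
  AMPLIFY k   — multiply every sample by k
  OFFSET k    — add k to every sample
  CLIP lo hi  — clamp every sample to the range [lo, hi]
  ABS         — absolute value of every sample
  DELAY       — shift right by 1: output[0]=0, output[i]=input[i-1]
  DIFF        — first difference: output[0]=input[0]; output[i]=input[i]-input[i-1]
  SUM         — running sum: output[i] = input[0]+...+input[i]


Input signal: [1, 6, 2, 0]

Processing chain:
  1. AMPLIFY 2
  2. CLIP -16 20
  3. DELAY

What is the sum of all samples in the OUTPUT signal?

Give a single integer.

Answer: 18

Derivation:
Input: [1, 6, 2, 0]
Stage 1 (AMPLIFY 2): 1*2=2, 6*2=12, 2*2=4, 0*2=0 -> [2, 12, 4, 0]
Stage 2 (CLIP -16 20): clip(2,-16,20)=2, clip(12,-16,20)=12, clip(4,-16,20)=4, clip(0,-16,20)=0 -> [2, 12, 4, 0]
Stage 3 (DELAY): [0, 2, 12, 4] = [0, 2, 12, 4] -> [0, 2, 12, 4]
Output sum: 18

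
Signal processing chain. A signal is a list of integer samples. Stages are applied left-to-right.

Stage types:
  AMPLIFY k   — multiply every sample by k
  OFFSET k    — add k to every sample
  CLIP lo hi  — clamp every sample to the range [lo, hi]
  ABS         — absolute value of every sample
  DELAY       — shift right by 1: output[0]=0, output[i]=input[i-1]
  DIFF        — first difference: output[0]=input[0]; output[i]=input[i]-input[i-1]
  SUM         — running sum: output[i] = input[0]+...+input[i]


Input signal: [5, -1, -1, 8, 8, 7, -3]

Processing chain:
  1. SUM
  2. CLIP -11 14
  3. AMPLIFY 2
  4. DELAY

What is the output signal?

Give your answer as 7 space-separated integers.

Answer: 0 10 8 6 22 28 28

Derivation:
Input: [5, -1, -1, 8, 8, 7, -3]
Stage 1 (SUM): sum[0..0]=5, sum[0..1]=4, sum[0..2]=3, sum[0..3]=11, sum[0..4]=19, sum[0..5]=26, sum[0..6]=23 -> [5, 4, 3, 11, 19, 26, 23]
Stage 2 (CLIP -11 14): clip(5,-11,14)=5, clip(4,-11,14)=4, clip(3,-11,14)=3, clip(11,-11,14)=11, clip(19,-11,14)=14, clip(26,-11,14)=14, clip(23,-11,14)=14 -> [5, 4, 3, 11, 14, 14, 14]
Stage 3 (AMPLIFY 2): 5*2=10, 4*2=8, 3*2=6, 11*2=22, 14*2=28, 14*2=28, 14*2=28 -> [10, 8, 6, 22, 28, 28, 28]
Stage 4 (DELAY): [0, 10, 8, 6, 22, 28, 28] = [0, 10, 8, 6, 22, 28, 28] -> [0, 10, 8, 6, 22, 28, 28]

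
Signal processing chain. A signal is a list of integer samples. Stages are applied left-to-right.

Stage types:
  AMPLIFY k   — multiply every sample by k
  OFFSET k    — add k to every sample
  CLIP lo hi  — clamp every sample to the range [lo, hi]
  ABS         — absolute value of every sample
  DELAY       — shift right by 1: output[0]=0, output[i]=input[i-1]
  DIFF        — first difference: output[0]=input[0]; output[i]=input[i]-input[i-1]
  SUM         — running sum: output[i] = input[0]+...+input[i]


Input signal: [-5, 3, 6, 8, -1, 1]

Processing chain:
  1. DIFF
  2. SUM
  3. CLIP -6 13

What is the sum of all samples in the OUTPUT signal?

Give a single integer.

Answer: 12

Derivation:
Input: [-5, 3, 6, 8, -1, 1]
Stage 1 (DIFF): s[0]=-5, 3--5=8, 6-3=3, 8-6=2, -1-8=-9, 1--1=2 -> [-5, 8, 3, 2, -9, 2]
Stage 2 (SUM): sum[0..0]=-5, sum[0..1]=3, sum[0..2]=6, sum[0..3]=8, sum[0..4]=-1, sum[0..5]=1 -> [-5, 3, 6, 8, -1, 1]
Stage 3 (CLIP -6 13): clip(-5,-6,13)=-5, clip(3,-6,13)=3, clip(6,-6,13)=6, clip(8,-6,13)=8, clip(-1,-6,13)=-1, clip(1,-6,13)=1 -> [-5, 3, 6, 8, -1, 1]
Output sum: 12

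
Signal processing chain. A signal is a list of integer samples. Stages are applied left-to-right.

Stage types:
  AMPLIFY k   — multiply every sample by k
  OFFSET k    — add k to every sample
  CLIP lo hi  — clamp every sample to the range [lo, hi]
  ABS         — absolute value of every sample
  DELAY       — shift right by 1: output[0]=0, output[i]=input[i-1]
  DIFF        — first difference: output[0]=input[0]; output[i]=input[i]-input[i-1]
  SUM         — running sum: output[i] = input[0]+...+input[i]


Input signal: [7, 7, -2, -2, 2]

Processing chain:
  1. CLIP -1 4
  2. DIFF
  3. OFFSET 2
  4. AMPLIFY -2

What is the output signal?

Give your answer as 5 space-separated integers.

Input: [7, 7, -2, -2, 2]
Stage 1 (CLIP -1 4): clip(7,-1,4)=4, clip(7,-1,4)=4, clip(-2,-1,4)=-1, clip(-2,-1,4)=-1, clip(2,-1,4)=2 -> [4, 4, -1, -1, 2]
Stage 2 (DIFF): s[0]=4, 4-4=0, -1-4=-5, -1--1=0, 2--1=3 -> [4, 0, -5, 0, 3]
Stage 3 (OFFSET 2): 4+2=6, 0+2=2, -5+2=-3, 0+2=2, 3+2=5 -> [6, 2, -3, 2, 5]
Stage 4 (AMPLIFY -2): 6*-2=-12, 2*-2=-4, -3*-2=6, 2*-2=-4, 5*-2=-10 -> [-12, -4, 6, -4, -10]

Answer: -12 -4 6 -4 -10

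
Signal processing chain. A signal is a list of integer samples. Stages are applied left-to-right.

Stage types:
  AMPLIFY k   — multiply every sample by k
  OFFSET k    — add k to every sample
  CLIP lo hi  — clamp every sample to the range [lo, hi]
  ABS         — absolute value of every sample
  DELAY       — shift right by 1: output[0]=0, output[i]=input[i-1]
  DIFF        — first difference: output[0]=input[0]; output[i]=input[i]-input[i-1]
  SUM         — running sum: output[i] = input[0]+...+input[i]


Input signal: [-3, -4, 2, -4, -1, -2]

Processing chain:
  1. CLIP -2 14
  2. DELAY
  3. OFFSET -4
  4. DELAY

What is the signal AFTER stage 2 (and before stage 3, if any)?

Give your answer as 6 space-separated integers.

Answer: 0 -2 -2 2 -2 -1

Derivation:
Input: [-3, -4, 2, -4, -1, -2]
Stage 1 (CLIP -2 14): clip(-3,-2,14)=-2, clip(-4,-2,14)=-2, clip(2,-2,14)=2, clip(-4,-2,14)=-2, clip(-1,-2,14)=-1, clip(-2,-2,14)=-2 -> [-2, -2, 2, -2, -1, -2]
Stage 2 (DELAY): [0, -2, -2, 2, -2, -1] = [0, -2, -2, 2, -2, -1] -> [0, -2, -2, 2, -2, -1]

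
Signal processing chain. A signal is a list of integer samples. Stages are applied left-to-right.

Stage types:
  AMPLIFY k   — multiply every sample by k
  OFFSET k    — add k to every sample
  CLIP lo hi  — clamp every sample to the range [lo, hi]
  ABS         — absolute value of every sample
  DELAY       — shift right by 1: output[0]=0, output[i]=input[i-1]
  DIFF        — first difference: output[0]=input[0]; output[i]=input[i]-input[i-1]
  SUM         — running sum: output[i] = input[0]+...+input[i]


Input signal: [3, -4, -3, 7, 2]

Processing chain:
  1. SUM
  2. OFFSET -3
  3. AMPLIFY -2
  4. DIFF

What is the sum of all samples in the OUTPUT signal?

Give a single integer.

Answer: -4

Derivation:
Input: [3, -4, -3, 7, 2]
Stage 1 (SUM): sum[0..0]=3, sum[0..1]=-1, sum[0..2]=-4, sum[0..3]=3, sum[0..4]=5 -> [3, -1, -4, 3, 5]
Stage 2 (OFFSET -3): 3+-3=0, -1+-3=-4, -4+-3=-7, 3+-3=0, 5+-3=2 -> [0, -4, -7, 0, 2]
Stage 3 (AMPLIFY -2): 0*-2=0, -4*-2=8, -7*-2=14, 0*-2=0, 2*-2=-4 -> [0, 8, 14, 0, -4]
Stage 4 (DIFF): s[0]=0, 8-0=8, 14-8=6, 0-14=-14, -4-0=-4 -> [0, 8, 6, -14, -4]
Output sum: -4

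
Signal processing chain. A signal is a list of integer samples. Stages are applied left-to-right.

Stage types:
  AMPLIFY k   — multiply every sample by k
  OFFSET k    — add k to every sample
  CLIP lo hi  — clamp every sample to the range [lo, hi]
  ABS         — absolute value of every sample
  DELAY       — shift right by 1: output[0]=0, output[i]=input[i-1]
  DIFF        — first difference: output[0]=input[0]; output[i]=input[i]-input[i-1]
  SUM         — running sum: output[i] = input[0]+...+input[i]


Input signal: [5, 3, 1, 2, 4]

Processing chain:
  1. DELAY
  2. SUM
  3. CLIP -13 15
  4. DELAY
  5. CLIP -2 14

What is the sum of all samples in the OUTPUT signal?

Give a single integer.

Answer: 22

Derivation:
Input: [5, 3, 1, 2, 4]
Stage 1 (DELAY): [0, 5, 3, 1, 2] = [0, 5, 3, 1, 2] -> [0, 5, 3, 1, 2]
Stage 2 (SUM): sum[0..0]=0, sum[0..1]=5, sum[0..2]=8, sum[0..3]=9, sum[0..4]=11 -> [0, 5, 8, 9, 11]
Stage 3 (CLIP -13 15): clip(0,-13,15)=0, clip(5,-13,15)=5, clip(8,-13,15)=8, clip(9,-13,15)=9, clip(11,-13,15)=11 -> [0, 5, 8, 9, 11]
Stage 4 (DELAY): [0, 0, 5, 8, 9] = [0, 0, 5, 8, 9] -> [0, 0, 5, 8, 9]
Stage 5 (CLIP -2 14): clip(0,-2,14)=0, clip(0,-2,14)=0, clip(5,-2,14)=5, clip(8,-2,14)=8, clip(9,-2,14)=9 -> [0, 0, 5, 8, 9]
Output sum: 22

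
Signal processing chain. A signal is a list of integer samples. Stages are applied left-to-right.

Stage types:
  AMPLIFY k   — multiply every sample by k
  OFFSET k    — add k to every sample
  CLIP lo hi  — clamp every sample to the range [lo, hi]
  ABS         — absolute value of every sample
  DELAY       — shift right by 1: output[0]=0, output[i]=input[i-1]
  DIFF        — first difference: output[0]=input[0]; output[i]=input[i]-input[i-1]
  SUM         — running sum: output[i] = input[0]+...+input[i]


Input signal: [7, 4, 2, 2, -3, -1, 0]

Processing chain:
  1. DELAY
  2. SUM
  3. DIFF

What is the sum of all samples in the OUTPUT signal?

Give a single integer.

Answer: 11

Derivation:
Input: [7, 4, 2, 2, -3, -1, 0]
Stage 1 (DELAY): [0, 7, 4, 2, 2, -3, -1] = [0, 7, 4, 2, 2, -3, -1] -> [0, 7, 4, 2, 2, -3, -1]
Stage 2 (SUM): sum[0..0]=0, sum[0..1]=7, sum[0..2]=11, sum[0..3]=13, sum[0..4]=15, sum[0..5]=12, sum[0..6]=11 -> [0, 7, 11, 13, 15, 12, 11]
Stage 3 (DIFF): s[0]=0, 7-0=7, 11-7=4, 13-11=2, 15-13=2, 12-15=-3, 11-12=-1 -> [0, 7, 4, 2, 2, -3, -1]
Output sum: 11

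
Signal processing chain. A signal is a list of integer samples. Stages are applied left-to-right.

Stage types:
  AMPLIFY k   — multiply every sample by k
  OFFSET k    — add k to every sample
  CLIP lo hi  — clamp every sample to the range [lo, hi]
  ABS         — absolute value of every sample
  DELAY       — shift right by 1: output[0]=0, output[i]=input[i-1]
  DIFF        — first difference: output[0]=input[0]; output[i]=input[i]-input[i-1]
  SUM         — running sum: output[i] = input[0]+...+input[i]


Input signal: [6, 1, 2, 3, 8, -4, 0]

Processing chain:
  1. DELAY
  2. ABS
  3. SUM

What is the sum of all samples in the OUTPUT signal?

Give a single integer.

Input: [6, 1, 2, 3, 8, -4, 0]
Stage 1 (DELAY): [0, 6, 1, 2, 3, 8, -4] = [0, 6, 1, 2, 3, 8, -4] -> [0, 6, 1, 2, 3, 8, -4]
Stage 2 (ABS): |0|=0, |6|=6, |1|=1, |2|=2, |3|=3, |8|=8, |-4|=4 -> [0, 6, 1, 2, 3, 8, 4]
Stage 3 (SUM): sum[0..0]=0, sum[0..1]=6, sum[0..2]=7, sum[0..3]=9, sum[0..4]=12, sum[0..5]=20, sum[0..6]=24 -> [0, 6, 7, 9, 12, 20, 24]
Output sum: 78

Answer: 78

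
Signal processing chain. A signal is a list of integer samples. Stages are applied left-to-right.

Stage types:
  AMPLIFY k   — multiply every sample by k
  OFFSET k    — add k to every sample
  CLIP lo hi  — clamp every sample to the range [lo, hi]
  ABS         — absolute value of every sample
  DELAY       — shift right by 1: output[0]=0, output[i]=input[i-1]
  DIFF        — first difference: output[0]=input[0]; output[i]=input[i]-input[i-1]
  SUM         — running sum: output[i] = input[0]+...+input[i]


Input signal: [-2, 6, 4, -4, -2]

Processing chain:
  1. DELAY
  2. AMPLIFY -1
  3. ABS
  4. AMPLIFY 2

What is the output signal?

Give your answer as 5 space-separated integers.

Input: [-2, 6, 4, -4, -2]
Stage 1 (DELAY): [0, -2, 6, 4, -4] = [0, -2, 6, 4, -4] -> [0, -2, 6, 4, -4]
Stage 2 (AMPLIFY -1): 0*-1=0, -2*-1=2, 6*-1=-6, 4*-1=-4, -4*-1=4 -> [0, 2, -6, -4, 4]
Stage 3 (ABS): |0|=0, |2|=2, |-6|=6, |-4|=4, |4|=4 -> [0, 2, 6, 4, 4]
Stage 4 (AMPLIFY 2): 0*2=0, 2*2=4, 6*2=12, 4*2=8, 4*2=8 -> [0, 4, 12, 8, 8]

Answer: 0 4 12 8 8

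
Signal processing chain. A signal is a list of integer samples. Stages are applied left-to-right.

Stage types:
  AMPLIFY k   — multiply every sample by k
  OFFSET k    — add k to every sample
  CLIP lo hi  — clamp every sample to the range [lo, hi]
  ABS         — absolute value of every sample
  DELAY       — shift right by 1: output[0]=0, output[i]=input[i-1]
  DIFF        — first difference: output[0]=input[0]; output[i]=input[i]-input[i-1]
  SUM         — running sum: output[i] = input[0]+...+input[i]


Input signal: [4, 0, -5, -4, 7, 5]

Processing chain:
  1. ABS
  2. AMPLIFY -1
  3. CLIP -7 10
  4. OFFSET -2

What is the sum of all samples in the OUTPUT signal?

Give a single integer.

Answer: -37

Derivation:
Input: [4, 0, -5, -4, 7, 5]
Stage 1 (ABS): |4|=4, |0|=0, |-5|=5, |-4|=4, |7|=7, |5|=5 -> [4, 0, 5, 4, 7, 5]
Stage 2 (AMPLIFY -1): 4*-1=-4, 0*-1=0, 5*-1=-5, 4*-1=-4, 7*-1=-7, 5*-1=-5 -> [-4, 0, -5, -4, -7, -5]
Stage 3 (CLIP -7 10): clip(-4,-7,10)=-4, clip(0,-7,10)=0, clip(-5,-7,10)=-5, clip(-4,-7,10)=-4, clip(-7,-7,10)=-7, clip(-5,-7,10)=-5 -> [-4, 0, -5, -4, -7, -5]
Stage 4 (OFFSET -2): -4+-2=-6, 0+-2=-2, -5+-2=-7, -4+-2=-6, -7+-2=-9, -5+-2=-7 -> [-6, -2, -7, -6, -9, -7]
Output sum: -37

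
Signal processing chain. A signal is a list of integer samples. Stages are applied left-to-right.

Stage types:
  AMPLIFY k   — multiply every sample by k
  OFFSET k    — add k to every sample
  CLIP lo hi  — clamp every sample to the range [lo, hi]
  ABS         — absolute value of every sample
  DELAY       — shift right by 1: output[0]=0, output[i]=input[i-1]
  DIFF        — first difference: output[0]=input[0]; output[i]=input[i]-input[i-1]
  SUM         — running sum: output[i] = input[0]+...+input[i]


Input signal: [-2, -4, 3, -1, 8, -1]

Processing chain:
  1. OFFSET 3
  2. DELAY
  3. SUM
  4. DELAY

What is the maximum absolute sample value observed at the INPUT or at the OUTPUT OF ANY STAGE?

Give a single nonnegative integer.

Input: [-2, -4, 3, -1, 8, -1] (max |s|=8)
Stage 1 (OFFSET 3): -2+3=1, -4+3=-1, 3+3=6, -1+3=2, 8+3=11, -1+3=2 -> [1, -1, 6, 2, 11, 2] (max |s|=11)
Stage 2 (DELAY): [0, 1, -1, 6, 2, 11] = [0, 1, -1, 6, 2, 11] -> [0, 1, -1, 6, 2, 11] (max |s|=11)
Stage 3 (SUM): sum[0..0]=0, sum[0..1]=1, sum[0..2]=0, sum[0..3]=6, sum[0..4]=8, sum[0..5]=19 -> [0, 1, 0, 6, 8, 19] (max |s|=19)
Stage 4 (DELAY): [0, 0, 1, 0, 6, 8] = [0, 0, 1, 0, 6, 8] -> [0, 0, 1, 0, 6, 8] (max |s|=8)
Overall max amplitude: 19

Answer: 19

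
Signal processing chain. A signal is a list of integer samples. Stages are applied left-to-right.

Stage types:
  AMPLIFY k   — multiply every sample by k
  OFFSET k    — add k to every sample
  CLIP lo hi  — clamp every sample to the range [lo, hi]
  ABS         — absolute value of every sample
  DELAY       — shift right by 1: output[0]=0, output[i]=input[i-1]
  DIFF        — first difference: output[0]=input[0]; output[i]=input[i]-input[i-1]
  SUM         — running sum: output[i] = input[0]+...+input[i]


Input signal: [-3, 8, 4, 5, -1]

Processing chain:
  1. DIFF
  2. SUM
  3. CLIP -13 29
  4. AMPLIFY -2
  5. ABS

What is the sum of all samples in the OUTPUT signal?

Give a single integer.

Input: [-3, 8, 4, 5, -1]
Stage 1 (DIFF): s[0]=-3, 8--3=11, 4-8=-4, 5-4=1, -1-5=-6 -> [-3, 11, -4, 1, -6]
Stage 2 (SUM): sum[0..0]=-3, sum[0..1]=8, sum[0..2]=4, sum[0..3]=5, sum[0..4]=-1 -> [-3, 8, 4, 5, -1]
Stage 3 (CLIP -13 29): clip(-3,-13,29)=-3, clip(8,-13,29)=8, clip(4,-13,29)=4, clip(5,-13,29)=5, clip(-1,-13,29)=-1 -> [-3, 8, 4, 5, -1]
Stage 4 (AMPLIFY -2): -3*-2=6, 8*-2=-16, 4*-2=-8, 5*-2=-10, -1*-2=2 -> [6, -16, -8, -10, 2]
Stage 5 (ABS): |6|=6, |-16|=16, |-8|=8, |-10|=10, |2|=2 -> [6, 16, 8, 10, 2]
Output sum: 42

Answer: 42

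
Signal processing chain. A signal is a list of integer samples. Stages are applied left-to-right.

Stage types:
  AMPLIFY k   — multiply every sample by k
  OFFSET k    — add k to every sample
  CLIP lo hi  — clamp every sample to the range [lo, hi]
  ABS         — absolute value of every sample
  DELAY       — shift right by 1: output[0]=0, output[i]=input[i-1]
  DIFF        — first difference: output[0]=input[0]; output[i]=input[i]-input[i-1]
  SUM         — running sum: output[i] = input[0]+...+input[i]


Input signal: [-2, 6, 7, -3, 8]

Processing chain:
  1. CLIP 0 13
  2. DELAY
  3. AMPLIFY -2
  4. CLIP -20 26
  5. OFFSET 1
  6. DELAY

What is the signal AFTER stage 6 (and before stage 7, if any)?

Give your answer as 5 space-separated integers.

Input: [-2, 6, 7, -3, 8]
Stage 1 (CLIP 0 13): clip(-2,0,13)=0, clip(6,0,13)=6, clip(7,0,13)=7, clip(-3,0,13)=0, clip(8,0,13)=8 -> [0, 6, 7, 0, 8]
Stage 2 (DELAY): [0, 0, 6, 7, 0] = [0, 0, 6, 7, 0] -> [0, 0, 6, 7, 0]
Stage 3 (AMPLIFY -2): 0*-2=0, 0*-2=0, 6*-2=-12, 7*-2=-14, 0*-2=0 -> [0, 0, -12, -14, 0]
Stage 4 (CLIP -20 26): clip(0,-20,26)=0, clip(0,-20,26)=0, clip(-12,-20,26)=-12, clip(-14,-20,26)=-14, clip(0,-20,26)=0 -> [0, 0, -12, -14, 0]
Stage 5 (OFFSET 1): 0+1=1, 0+1=1, -12+1=-11, -14+1=-13, 0+1=1 -> [1, 1, -11, -13, 1]
Stage 6 (DELAY): [0, 1, 1, -11, -13] = [0, 1, 1, -11, -13] -> [0, 1, 1, -11, -13]

Answer: 0 1 1 -11 -13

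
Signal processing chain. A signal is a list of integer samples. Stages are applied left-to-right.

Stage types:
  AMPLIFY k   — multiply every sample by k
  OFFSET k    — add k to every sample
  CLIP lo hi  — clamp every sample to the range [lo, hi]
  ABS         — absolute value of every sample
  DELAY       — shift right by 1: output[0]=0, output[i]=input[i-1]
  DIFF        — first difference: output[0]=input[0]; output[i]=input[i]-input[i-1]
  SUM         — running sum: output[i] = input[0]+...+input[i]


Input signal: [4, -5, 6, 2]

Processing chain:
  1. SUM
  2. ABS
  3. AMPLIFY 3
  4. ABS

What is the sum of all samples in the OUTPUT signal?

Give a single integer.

Input: [4, -5, 6, 2]
Stage 1 (SUM): sum[0..0]=4, sum[0..1]=-1, sum[0..2]=5, sum[0..3]=7 -> [4, -1, 5, 7]
Stage 2 (ABS): |4|=4, |-1|=1, |5|=5, |7|=7 -> [4, 1, 5, 7]
Stage 3 (AMPLIFY 3): 4*3=12, 1*3=3, 5*3=15, 7*3=21 -> [12, 3, 15, 21]
Stage 4 (ABS): |12|=12, |3|=3, |15|=15, |21|=21 -> [12, 3, 15, 21]
Output sum: 51

Answer: 51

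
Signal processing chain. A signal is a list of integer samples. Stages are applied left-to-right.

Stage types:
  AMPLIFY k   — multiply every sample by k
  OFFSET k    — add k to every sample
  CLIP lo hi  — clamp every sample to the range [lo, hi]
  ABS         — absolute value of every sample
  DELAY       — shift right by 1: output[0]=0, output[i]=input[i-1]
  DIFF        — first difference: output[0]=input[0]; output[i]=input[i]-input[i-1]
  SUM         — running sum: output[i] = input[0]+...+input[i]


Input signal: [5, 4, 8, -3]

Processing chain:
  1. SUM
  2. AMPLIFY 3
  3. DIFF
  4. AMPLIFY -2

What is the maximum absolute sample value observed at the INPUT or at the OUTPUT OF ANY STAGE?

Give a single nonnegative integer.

Answer: 51

Derivation:
Input: [5, 4, 8, -3] (max |s|=8)
Stage 1 (SUM): sum[0..0]=5, sum[0..1]=9, sum[0..2]=17, sum[0..3]=14 -> [5, 9, 17, 14] (max |s|=17)
Stage 2 (AMPLIFY 3): 5*3=15, 9*3=27, 17*3=51, 14*3=42 -> [15, 27, 51, 42] (max |s|=51)
Stage 3 (DIFF): s[0]=15, 27-15=12, 51-27=24, 42-51=-9 -> [15, 12, 24, -9] (max |s|=24)
Stage 4 (AMPLIFY -2): 15*-2=-30, 12*-2=-24, 24*-2=-48, -9*-2=18 -> [-30, -24, -48, 18] (max |s|=48)
Overall max amplitude: 51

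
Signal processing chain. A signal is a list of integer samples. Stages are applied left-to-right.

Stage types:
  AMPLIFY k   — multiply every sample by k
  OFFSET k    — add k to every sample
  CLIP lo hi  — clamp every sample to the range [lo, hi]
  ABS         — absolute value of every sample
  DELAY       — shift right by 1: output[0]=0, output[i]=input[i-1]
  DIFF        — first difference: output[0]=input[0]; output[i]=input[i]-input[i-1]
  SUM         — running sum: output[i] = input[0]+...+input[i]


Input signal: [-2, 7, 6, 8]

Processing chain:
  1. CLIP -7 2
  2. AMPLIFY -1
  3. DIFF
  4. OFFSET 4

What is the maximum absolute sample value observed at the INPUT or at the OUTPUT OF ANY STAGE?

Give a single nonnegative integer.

Answer: 8

Derivation:
Input: [-2, 7, 6, 8] (max |s|=8)
Stage 1 (CLIP -7 2): clip(-2,-7,2)=-2, clip(7,-7,2)=2, clip(6,-7,2)=2, clip(8,-7,2)=2 -> [-2, 2, 2, 2] (max |s|=2)
Stage 2 (AMPLIFY -1): -2*-1=2, 2*-1=-2, 2*-1=-2, 2*-1=-2 -> [2, -2, -2, -2] (max |s|=2)
Stage 3 (DIFF): s[0]=2, -2-2=-4, -2--2=0, -2--2=0 -> [2, -4, 0, 0] (max |s|=4)
Stage 4 (OFFSET 4): 2+4=6, -4+4=0, 0+4=4, 0+4=4 -> [6, 0, 4, 4] (max |s|=6)
Overall max amplitude: 8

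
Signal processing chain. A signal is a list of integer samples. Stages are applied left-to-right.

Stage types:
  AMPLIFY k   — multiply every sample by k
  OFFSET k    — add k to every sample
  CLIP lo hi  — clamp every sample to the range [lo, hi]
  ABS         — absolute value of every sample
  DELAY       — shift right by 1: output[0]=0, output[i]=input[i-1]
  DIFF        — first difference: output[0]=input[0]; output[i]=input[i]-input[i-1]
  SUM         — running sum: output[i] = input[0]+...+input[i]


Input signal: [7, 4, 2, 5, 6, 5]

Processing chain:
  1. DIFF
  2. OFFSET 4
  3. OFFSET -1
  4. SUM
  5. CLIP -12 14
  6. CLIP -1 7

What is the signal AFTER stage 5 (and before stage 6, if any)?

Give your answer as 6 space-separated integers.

Input: [7, 4, 2, 5, 6, 5]
Stage 1 (DIFF): s[0]=7, 4-7=-3, 2-4=-2, 5-2=3, 6-5=1, 5-6=-1 -> [7, -3, -2, 3, 1, -1]
Stage 2 (OFFSET 4): 7+4=11, -3+4=1, -2+4=2, 3+4=7, 1+4=5, -1+4=3 -> [11, 1, 2, 7, 5, 3]
Stage 3 (OFFSET -1): 11+-1=10, 1+-1=0, 2+-1=1, 7+-1=6, 5+-1=4, 3+-1=2 -> [10, 0, 1, 6, 4, 2]
Stage 4 (SUM): sum[0..0]=10, sum[0..1]=10, sum[0..2]=11, sum[0..3]=17, sum[0..4]=21, sum[0..5]=23 -> [10, 10, 11, 17, 21, 23]
Stage 5 (CLIP -12 14): clip(10,-12,14)=10, clip(10,-12,14)=10, clip(11,-12,14)=11, clip(17,-12,14)=14, clip(21,-12,14)=14, clip(23,-12,14)=14 -> [10, 10, 11, 14, 14, 14]

Answer: 10 10 11 14 14 14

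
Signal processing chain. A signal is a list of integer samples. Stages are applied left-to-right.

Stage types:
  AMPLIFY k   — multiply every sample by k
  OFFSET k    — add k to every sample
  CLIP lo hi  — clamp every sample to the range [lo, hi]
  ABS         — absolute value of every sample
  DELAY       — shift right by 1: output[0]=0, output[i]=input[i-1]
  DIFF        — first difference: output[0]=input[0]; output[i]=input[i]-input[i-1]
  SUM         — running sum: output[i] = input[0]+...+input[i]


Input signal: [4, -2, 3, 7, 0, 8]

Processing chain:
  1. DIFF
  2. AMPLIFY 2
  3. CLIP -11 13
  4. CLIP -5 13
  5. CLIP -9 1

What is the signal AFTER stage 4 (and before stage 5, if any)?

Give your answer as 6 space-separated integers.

Input: [4, -2, 3, 7, 0, 8]
Stage 1 (DIFF): s[0]=4, -2-4=-6, 3--2=5, 7-3=4, 0-7=-7, 8-0=8 -> [4, -6, 5, 4, -7, 8]
Stage 2 (AMPLIFY 2): 4*2=8, -6*2=-12, 5*2=10, 4*2=8, -7*2=-14, 8*2=16 -> [8, -12, 10, 8, -14, 16]
Stage 3 (CLIP -11 13): clip(8,-11,13)=8, clip(-12,-11,13)=-11, clip(10,-11,13)=10, clip(8,-11,13)=8, clip(-14,-11,13)=-11, clip(16,-11,13)=13 -> [8, -11, 10, 8, -11, 13]
Stage 4 (CLIP -5 13): clip(8,-5,13)=8, clip(-11,-5,13)=-5, clip(10,-5,13)=10, clip(8,-5,13)=8, clip(-11,-5,13)=-5, clip(13,-5,13)=13 -> [8, -5, 10, 8, -5, 13]

Answer: 8 -5 10 8 -5 13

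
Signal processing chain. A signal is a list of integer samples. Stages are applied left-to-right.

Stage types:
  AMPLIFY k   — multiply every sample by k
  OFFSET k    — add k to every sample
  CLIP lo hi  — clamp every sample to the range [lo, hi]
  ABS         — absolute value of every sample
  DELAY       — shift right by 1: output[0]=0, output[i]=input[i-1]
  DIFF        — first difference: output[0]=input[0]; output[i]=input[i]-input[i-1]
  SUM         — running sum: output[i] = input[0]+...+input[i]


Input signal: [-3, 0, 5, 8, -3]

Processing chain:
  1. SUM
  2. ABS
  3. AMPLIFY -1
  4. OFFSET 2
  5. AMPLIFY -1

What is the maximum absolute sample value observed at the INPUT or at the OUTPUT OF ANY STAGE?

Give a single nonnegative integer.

Answer: 10

Derivation:
Input: [-3, 0, 5, 8, -3] (max |s|=8)
Stage 1 (SUM): sum[0..0]=-3, sum[0..1]=-3, sum[0..2]=2, sum[0..3]=10, sum[0..4]=7 -> [-3, -3, 2, 10, 7] (max |s|=10)
Stage 2 (ABS): |-3|=3, |-3|=3, |2|=2, |10|=10, |7|=7 -> [3, 3, 2, 10, 7] (max |s|=10)
Stage 3 (AMPLIFY -1): 3*-1=-3, 3*-1=-3, 2*-1=-2, 10*-1=-10, 7*-1=-7 -> [-3, -3, -2, -10, -7] (max |s|=10)
Stage 4 (OFFSET 2): -3+2=-1, -3+2=-1, -2+2=0, -10+2=-8, -7+2=-5 -> [-1, -1, 0, -8, -5] (max |s|=8)
Stage 5 (AMPLIFY -1): -1*-1=1, -1*-1=1, 0*-1=0, -8*-1=8, -5*-1=5 -> [1, 1, 0, 8, 5] (max |s|=8)
Overall max amplitude: 10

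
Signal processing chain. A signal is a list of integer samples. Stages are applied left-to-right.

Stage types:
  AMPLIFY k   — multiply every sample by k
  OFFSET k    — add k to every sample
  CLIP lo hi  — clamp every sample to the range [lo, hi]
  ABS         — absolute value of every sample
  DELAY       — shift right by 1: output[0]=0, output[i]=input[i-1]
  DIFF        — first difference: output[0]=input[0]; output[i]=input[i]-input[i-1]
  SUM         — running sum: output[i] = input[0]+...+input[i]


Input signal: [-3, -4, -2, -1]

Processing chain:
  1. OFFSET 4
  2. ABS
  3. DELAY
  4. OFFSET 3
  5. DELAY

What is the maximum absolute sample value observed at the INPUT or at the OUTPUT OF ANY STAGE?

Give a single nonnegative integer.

Input: [-3, -4, -2, -1] (max |s|=4)
Stage 1 (OFFSET 4): -3+4=1, -4+4=0, -2+4=2, -1+4=3 -> [1, 0, 2, 3] (max |s|=3)
Stage 2 (ABS): |1|=1, |0|=0, |2|=2, |3|=3 -> [1, 0, 2, 3] (max |s|=3)
Stage 3 (DELAY): [0, 1, 0, 2] = [0, 1, 0, 2] -> [0, 1, 0, 2] (max |s|=2)
Stage 4 (OFFSET 3): 0+3=3, 1+3=4, 0+3=3, 2+3=5 -> [3, 4, 3, 5] (max |s|=5)
Stage 5 (DELAY): [0, 3, 4, 3] = [0, 3, 4, 3] -> [0, 3, 4, 3] (max |s|=4)
Overall max amplitude: 5

Answer: 5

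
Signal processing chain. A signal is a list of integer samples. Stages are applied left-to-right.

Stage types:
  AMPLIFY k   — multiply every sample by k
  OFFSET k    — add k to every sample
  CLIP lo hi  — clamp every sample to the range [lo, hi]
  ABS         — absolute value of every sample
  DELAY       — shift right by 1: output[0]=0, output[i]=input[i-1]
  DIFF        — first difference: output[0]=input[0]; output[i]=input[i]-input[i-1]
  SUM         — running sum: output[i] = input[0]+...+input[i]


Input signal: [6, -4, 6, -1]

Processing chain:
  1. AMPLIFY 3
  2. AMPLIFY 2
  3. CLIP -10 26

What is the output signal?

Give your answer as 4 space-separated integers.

Input: [6, -4, 6, -1]
Stage 1 (AMPLIFY 3): 6*3=18, -4*3=-12, 6*3=18, -1*3=-3 -> [18, -12, 18, -3]
Stage 2 (AMPLIFY 2): 18*2=36, -12*2=-24, 18*2=36, -3*2=-6 -> [36, -24, 36, -6]
Stage 3 (CLIP -10 26): clip(36,-10,26)=26, clip(-24,-10,26)=-10, clip(36,-10,26)=26, clip(-6,-10,26)=-6 -> [26, -10, 26, -6]

Answer: 26 -10 26 -6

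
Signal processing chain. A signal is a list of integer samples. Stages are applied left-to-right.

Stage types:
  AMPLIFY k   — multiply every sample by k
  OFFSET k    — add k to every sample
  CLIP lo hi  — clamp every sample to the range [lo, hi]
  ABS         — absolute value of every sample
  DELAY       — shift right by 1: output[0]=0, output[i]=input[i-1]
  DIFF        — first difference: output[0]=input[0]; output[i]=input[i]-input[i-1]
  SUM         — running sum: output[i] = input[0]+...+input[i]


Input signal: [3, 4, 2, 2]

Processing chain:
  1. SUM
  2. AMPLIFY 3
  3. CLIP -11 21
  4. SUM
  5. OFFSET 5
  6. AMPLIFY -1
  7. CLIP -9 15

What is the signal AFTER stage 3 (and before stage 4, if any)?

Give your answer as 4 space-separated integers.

Input: [3, 4, 2, 2]
Stage 1 (SUM): sum[0..0]=3, sum[0..1]=7, sum[0..2]=9, sum[0..3]=11 -> [3, 7, 9, 11]
Stage 2 (AMPLIFY 3): 3*3=9, 7*3=21, 9*3=27, 11*3=33 -> [9, 21, 27, 33]
Stage 3 (CLIP -11 21): clip(9,-11,21)=9, clip(21,-11,21)=21, clip(27,-11,21)=21, clip(33,-11,21)=21 -> [9, 21, 21, 21]

Answer: 9 21 21 21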